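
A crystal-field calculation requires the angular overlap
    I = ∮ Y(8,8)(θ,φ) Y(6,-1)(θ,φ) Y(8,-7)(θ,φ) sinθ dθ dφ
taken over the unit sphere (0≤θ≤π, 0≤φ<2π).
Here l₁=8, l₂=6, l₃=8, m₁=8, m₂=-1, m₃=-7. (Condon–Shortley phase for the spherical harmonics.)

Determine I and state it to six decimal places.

0.150838

Rules hold: Σm=0, L=22 even, 2≤8≤14.
N = 17·13·17 = 3757
Δ = 6!·10!·6!/23! = 1/13742520792
Racah Σ t=0..6: t=0:+1/41803776000 t=1:−1/435456000 t=2:+1/39813120 t=3:−1/18662400 t=4:+1/39813120 t=5:−1/435456000 t=6:+1/41803776000 = -11/1393459200
⇒ 3j(8 6 8; 0 0 0)² = 600/96577, sgn -1
Racah Σ t=0..0: t=0:+1/313528320000 = 1/313528320000
⇒ 3j(8 6 8; 8 -1 -7)² = 91/7429, sgn -1
4πI² = N·(3j₀)²·(3jₘ)² = 54600/190969
I = +1·√(0.28591/4π) = 0.15083772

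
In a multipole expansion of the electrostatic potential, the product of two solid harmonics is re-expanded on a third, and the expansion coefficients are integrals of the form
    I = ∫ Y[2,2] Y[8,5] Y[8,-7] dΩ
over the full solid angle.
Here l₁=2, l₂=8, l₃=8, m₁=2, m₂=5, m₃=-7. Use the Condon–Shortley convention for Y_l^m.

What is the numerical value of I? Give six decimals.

m-sum 0 ✓  L=18 even ✓  6≤8≤10 ✓
Π(2lᵢ+1) = 5×17×17 = 1445
triangle coeff Δ(2,8,8) = 1/348840
Σ_t [0,2]: t=0:+1/116121600 t=1:−1/25401600 t=2:+1/116121600 = -1/45158400
(3j)²=24/1615 [(2 8 8; 0 0 0)], sign=-1
Σ_t [0,0]: t=0:+1/24908083200 = 1/24908083200
(3j)²=7/1292 [(2 8 8; 2 5 -7)], sign=-1
⇒ 4πI² = 42/361
I = (+1)√(42/361/(4π)) = 0.09622017

0.096220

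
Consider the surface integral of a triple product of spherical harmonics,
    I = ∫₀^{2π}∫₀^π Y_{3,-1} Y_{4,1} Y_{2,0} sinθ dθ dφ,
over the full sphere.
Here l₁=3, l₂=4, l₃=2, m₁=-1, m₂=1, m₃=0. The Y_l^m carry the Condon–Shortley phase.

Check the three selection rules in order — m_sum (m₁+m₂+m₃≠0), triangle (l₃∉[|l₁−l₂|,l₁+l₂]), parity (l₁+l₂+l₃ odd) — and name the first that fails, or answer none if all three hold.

parity

azimuthal sum: -1 + 1 + 0 = 0  ✓
1 ≤ 2 ≤ 7 (triangle on l)  ✓
L = 3 + 4 + 2 = 9 (odd)  ✗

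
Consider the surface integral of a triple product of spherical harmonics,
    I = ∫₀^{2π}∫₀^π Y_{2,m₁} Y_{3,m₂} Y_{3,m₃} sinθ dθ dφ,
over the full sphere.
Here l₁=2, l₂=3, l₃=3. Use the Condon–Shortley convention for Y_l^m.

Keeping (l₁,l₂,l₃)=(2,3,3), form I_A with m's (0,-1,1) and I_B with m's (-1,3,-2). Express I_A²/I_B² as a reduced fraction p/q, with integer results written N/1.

9/25

Same 2,3,3: normalisation and zero-m 3j drop out of the ratio.
A: Δ: 2! 2! 4! / 9! → 1/3780; sum: t=0:+1/16 t=1:−1/6 t=2:+1/96 = -3/32; 3j²(2 3 3; 0 -1 1) = Δ·Π!·Σ² = 3/140  (sign -1)
B: Δ: 2! 2! 4! / 9! → 1/3780; sum: t=2:+1/48 = 1/48; 3j²(2 3 3; -1 3 -2) = Δ·Π!·Σ² = 5/84  (sign -1)
I_A²/I_B² = (3/140)/(5/84) = 9/25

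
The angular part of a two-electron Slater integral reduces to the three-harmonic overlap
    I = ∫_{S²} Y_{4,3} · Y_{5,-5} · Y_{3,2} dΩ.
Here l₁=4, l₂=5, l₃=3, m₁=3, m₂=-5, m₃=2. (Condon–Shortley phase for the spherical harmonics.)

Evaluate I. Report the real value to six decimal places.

-0.212007

m-sum 0 ✓  L=12 even ✓  1≤3≤9 ✓
Π(2lᵢ+1) = 9×11×7 = 693
triangle coeff Δ(4,5,3) = 1/180180
Σ_t [2,4]: t=2:+1/576 t=3:−1/144 t=4:+1/576 = -1/288
(3j)²=20/1001 [(4 5 3; 0 0 0)], sign=+1
Σ_t [0,0]: t=0:+1/17280 = 1/17280
(3j)²=35/858 [(4 5 3; 3 -5 2)], sign=-1
⇒ 4πI² = 1050/1859
I = (-1)√(1050/1859/(4π)) = -0.21200691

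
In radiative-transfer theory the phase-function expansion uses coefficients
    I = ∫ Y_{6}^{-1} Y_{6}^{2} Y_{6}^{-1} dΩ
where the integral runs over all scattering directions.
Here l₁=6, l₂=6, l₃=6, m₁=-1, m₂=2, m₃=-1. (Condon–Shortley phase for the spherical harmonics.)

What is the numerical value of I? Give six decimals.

Rules hold: Σm=0, L=18 even, 0≤6≤12.
N = 13·13·13 = 2197
Δ = 6!·6!·6!/19! = 1/325909584
Racah Σ t=0..6: t=0:+1/373248000 t=1:−1/1728000 t=2:+1/110592 t=3:−1/46656 t=4:+1/110592 t=5:−1/1728000 t=6:+1/373248000 = -7/1555200
⇒ 3j(6 6 6; 0 0 0)² = 400/46189, sgn -1
Racah Σ t=2..6: t=2:+1/4147200 t=3:−1/207360 t=4:+1/82944 t=5:−1/207360 t=6:+1/4147200 = 1/345600
⇒ 3j(6 6 6; -1 2 -1)² = 420/46189, sgn -1
4πI² = N·(3j₀)²·(3jₘ)² = 2184000/12623809
I = +1·√(0.173006/4π) = 0.11733462

0.117335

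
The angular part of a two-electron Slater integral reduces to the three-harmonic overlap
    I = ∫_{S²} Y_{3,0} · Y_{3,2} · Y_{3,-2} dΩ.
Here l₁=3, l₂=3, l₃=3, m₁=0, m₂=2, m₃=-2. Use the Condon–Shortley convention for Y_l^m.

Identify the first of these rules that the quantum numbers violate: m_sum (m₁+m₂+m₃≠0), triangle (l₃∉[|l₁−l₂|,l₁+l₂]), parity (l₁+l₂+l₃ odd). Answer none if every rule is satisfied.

parity

m₁+m₂+m₃ = 0 + 2 − 2 = 0  ✓
triangle: |3−3|=0 ≤ l₃=3 ≤ 3+3=6  ✓
parity: l₁+l₂+l₃ = 9 is odd  ✗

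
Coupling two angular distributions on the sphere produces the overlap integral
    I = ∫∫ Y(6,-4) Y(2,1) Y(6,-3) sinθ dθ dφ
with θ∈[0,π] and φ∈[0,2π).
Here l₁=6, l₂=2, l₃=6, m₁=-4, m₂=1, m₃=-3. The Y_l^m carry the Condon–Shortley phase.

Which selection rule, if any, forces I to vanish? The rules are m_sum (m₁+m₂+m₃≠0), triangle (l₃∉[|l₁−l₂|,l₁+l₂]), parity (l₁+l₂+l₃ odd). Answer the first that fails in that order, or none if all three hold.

m₁+m₂+m₃ = -4 + 1 − 3 = -6  ✗
triangle: |6−2|=4 ≤ l₃=6 ≤ 6+2=8
parity: l₁+l₂+l₃ = 14 is even

m_sum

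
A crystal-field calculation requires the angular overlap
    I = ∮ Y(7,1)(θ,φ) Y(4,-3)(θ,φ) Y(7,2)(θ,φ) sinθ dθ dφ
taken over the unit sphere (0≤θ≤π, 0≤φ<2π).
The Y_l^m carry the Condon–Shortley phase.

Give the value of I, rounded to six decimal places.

Rules hold: Σm=0, L=18 even, 3≤7≤11.
N = 15·9·15 = 2025
Δ = 4!·10!·4!/19! = 1/58198140
Racah Σ t=0..4: t=0:+1/17418240 t=1:−1/622080 t=2:+1/230400 t=3:−1/622080 t=4:+1/17418240 = 1/806400
⇒ 3j(7 4 7; 0 0 0)² = 2268/230945, sgn -1
Racah Σ t=0..1: t=0:+1/2488320 t=1:−1/2073600 = -1/12441600
⇒ 3j(7 4 7; 1 -3 2)² = 98/138567, sgn +1
4πI² = N·(3j₀)²·(3jₘ)² = 30005640/2133423721
I = -1·√(0.0140645/4π) = -0.03345476

-0.033455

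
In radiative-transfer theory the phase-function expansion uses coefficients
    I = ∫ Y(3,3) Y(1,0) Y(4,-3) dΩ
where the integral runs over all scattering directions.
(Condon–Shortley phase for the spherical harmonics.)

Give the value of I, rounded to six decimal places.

-0.162868

m-sum 0 ✓  L=8 even ✓  2≤4≤4 ✓
Π(2lᵢ+1) = 7×3×9 = 189
triangle coeff Δ(3,1,4) = 1/252
Σ_t [0,0]: t=0:+1/36 = 1/36
(3j)²=4/63 [(3 1 4; 0 0 0)], sign=+1
Σ_t [0,0]: t=0:+1/720 = 1/720
(3j)²=1/36 [(3 1 4; 3 0 -3)], sign=-1
⇒ 4πI² = 1/3
I = (-1)√(1/3/(4π)) = -0.16286750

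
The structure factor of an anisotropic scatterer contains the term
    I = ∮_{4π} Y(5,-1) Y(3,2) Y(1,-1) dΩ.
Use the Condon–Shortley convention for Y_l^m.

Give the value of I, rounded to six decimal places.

0.000000

|5−3|≤1≤5+3 violated ⇒ I = 0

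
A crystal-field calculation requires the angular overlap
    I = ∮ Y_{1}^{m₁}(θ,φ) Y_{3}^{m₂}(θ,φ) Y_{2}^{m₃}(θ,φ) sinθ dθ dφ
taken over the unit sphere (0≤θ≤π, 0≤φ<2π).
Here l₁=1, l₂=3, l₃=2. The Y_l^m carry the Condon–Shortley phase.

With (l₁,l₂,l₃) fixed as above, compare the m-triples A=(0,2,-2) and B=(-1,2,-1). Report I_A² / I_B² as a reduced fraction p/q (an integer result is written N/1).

l's match ⇒ only the (l;m) 3-j factors differ between A and B.
A: triangle coeff Δ(1,3,2) = 1/105; Σ_t [1,1]: t=1:−1/24 = -1/24; (3j)²=1/21 [(1 3 2; 0 2 -2)], sign=-1
B: triangle coeff Δ(1,3,2) = 1/105; Σ_t [2,2]: t=2:+1/12 = 1/12; (3j)²=2/21 [(1 3 2; -1 2 -1)], sign=-1
I_A²/I_B² = (1/21)/(2/21) = 1/2

1/2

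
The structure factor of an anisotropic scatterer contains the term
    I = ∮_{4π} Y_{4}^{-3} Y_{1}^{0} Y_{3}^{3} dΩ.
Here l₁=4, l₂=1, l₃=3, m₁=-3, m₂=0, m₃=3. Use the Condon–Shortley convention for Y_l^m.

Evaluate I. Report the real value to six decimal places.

-0.162868

Checks pass: Σm=0; 8 even; l₃=3∈[3,5].
(2·4+1)(2·1+1)(2·3+1) = 189
Δ: 2! 6! 0! / 9! → 1/252
sum: t=1:−1/36 = -1/36
3j²(4 1 3; 0 0 0) = Δ·Π!·Σ² = 4/63  (sign +1)
sum: t=1:−1/720 = -1/720
3j²(4 1 3; -3 0 3) = Δ·Π!·Σ² = 1/36  (sign -1)
combine: 4πI² = 189·4/63·1/36 = 1/3
take √, sign -1: I = -0.16286750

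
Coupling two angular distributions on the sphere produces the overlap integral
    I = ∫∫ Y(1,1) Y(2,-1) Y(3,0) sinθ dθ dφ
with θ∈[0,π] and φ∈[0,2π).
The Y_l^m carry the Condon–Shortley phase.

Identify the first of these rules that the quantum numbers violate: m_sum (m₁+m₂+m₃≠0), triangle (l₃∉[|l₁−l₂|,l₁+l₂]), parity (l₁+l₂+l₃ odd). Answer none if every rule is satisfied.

azimuthal sum: 1 − 1 + 0 = 0  ✓
1 ≤ 3 ≤ 3 (triangle on l)  ✓
L = 1 + 2 + 3 = 6 (even)  ✓

none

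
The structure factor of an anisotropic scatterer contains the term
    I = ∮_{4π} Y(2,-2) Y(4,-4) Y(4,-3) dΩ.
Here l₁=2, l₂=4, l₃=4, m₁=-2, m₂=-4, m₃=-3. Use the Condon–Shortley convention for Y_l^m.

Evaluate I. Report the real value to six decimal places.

0.000000

m-sum = -2 − 4 − 3 = -9 ≠ 0 ⇒ I = 0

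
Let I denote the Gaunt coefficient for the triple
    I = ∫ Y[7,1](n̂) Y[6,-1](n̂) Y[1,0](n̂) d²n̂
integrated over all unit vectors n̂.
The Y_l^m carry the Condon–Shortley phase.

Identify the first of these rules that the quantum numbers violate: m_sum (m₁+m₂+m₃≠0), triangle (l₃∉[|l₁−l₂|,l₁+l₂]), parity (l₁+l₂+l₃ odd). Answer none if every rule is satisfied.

none

Σmᵢ = 0  ✓
l₃∈[|l₁−l₂|,l₁+l₂]=[1,13], have l₃=1  ✓
Σlᵢ = 14 ⇒ even  ✓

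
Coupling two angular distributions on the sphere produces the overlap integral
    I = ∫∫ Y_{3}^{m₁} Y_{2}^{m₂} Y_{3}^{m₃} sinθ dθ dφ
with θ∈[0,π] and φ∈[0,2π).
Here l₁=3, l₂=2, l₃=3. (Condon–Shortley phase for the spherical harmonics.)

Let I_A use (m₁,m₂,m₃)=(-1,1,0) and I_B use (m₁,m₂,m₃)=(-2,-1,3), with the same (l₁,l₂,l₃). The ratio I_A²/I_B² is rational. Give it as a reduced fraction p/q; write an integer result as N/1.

2/25

Same 3,2,3: normalisation and zero-m 3j drop out of the ratio.
A: Δ: 2! 4! 2! / 9! → 1/3780; sum: t=1:−1/12 t=2:+1/8 = 1/24; 3j²(3 2 3; -1 1 0) = Δ·Π!·Σ² = 1/210  (sign -1)
B: Δ: 2! 4! 2! / 9! → 1/3780; sum: t=1:−1/48 = -1/48; 3j²(3 2 3; -2 -1 3) = Δ·Π!·Σ² = 5/84  (sign -1)
I_A²/I_B² = (1/210)/(5/84) = 2/25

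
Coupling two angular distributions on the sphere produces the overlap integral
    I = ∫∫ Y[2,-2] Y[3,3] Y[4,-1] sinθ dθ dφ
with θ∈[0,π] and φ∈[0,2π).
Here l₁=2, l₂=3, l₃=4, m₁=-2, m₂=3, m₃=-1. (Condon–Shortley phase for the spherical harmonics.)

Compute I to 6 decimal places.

Σlᵢ=9 odd — θ-integrand is odd under cosθ→−cosθ; I=0

0.000000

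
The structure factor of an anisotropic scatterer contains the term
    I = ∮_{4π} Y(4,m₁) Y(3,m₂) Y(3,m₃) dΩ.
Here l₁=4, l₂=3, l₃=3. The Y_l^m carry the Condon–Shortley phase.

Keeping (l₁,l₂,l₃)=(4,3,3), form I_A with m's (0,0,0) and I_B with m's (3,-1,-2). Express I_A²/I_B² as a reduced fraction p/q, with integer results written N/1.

18/7

Same 4,3,3: normalisation and zero-m 3j drop out of the ratio.
A: Δ: 4! 4! 2! / 11! → 1/34650; sum: t=1:−1/72 t=2:+1/16 t=3:−1/72 = 5/144; 3j²(4 3 3; 0 0 0) = Δ·Π!·Σ² = 2/77  (sign -1)
B: Δ: 4! 4! 2! / 11! → 1/34650; sum: t=0:+1/288 t=1:−1/144 = -1/288; 3j²(4 3 3; 3 -1 -2) = Δ·Π!·Σ² = 1/99  (sign +1)
I_A²/I_B² = (2/77)/(1/99) = 18/7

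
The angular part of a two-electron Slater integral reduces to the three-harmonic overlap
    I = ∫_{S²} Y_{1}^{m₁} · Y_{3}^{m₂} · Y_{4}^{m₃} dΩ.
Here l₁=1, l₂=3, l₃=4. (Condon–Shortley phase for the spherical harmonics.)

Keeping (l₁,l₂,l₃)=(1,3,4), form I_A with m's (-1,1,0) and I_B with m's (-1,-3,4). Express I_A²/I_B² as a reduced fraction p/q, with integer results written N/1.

3/14

Shared (l₁,l₂,l₃)=(1,3,4): N and (l;000)² cancel in I_A²/I_B².
A: Δ = 0!·2!·6!/9! = 1/252; Racah Σ t=0..0: t=0:+1/96 = 1/96; ⇒ 3j(1 3 4; -1 1 0)² = 1/42, sgn +1
B: Δ = 0!·2!·6!/9! = 1/252; Racah Σ t=0..0: t=0:+1/1440 = 1/1440; ⇒ 3j(1 3 4; -1 -3 4)² = 1/9, sgn +1
I_A²/I_B² = (1/42)/(1/9) = 3/14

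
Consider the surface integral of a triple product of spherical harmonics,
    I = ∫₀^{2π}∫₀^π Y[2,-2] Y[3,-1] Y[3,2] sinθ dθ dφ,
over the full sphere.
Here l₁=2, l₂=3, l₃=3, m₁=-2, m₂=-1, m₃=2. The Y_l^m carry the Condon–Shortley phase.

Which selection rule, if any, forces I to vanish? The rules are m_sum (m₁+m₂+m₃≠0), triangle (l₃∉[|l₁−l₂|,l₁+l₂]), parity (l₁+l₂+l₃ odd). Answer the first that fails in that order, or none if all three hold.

Σmᵢ = -1  ✗
l₃∈[|l₁−l₂|,l₁+l₂]=[1,5], have l₃=3
Σlᵢ = 8 ⇒ even

m_sum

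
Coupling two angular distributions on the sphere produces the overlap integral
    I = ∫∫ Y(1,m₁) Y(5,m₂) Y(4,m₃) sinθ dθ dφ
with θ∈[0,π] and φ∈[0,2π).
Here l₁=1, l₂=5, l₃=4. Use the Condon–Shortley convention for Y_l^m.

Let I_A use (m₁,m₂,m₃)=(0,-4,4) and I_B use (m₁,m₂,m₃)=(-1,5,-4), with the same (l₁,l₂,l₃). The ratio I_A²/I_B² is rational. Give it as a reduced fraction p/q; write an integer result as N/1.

l's match ⇒ only the (l;m) 3-j factors differ between A and B.
A: triangle coeff Δ(1,5,4) = 1/495; Σ_t [1,1]: t=1:−1/40320 = -1/40320; (3j)²=1/55 [(1 5 4; 0 -4 4)], sign=-1
B: triangle coeff Δ(1,5,4) = 1/495; Σ_t [2,2]: t=2:+1/80640 = 1/80640; (3j)²=1/11 [(1 5 4; -1 5 -4)], sign=+1
I_A²/I_B² = (1/55)/(1/11) = 1/5

1/5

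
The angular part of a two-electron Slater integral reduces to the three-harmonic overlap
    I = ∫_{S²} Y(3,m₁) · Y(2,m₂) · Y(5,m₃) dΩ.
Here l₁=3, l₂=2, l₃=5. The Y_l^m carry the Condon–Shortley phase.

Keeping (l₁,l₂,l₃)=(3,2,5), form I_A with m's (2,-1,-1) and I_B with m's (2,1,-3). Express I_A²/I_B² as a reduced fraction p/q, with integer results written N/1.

l's match ⇒ only the (l;m) 3-j factors differ between A and B.
A: triangle coeff Δ(3,2,5) = 1/2310; Σ_t [0,0]: t=0:+1/720 = 1/720; (3j)²=4/385 [(3 2 5; 2 -1 -1)], sign=+1
B: triangle coeff Δ(3,2,5) = 1/2310; Σ_t [0,0]: t=0:+1/720 = 1/720; (3j)²=8/165 [(3 2 5; 2 1 -3)], sign=+1
I_A²/I_B² = (4/385)/(8/165) = 3/14

3/14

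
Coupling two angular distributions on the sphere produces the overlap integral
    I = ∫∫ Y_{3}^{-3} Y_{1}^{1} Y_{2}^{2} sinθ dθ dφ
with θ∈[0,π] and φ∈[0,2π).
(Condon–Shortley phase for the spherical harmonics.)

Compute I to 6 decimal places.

-0.319865

Rules hold: Σm=0, L=6 even, 2≤2≤4.
N = 7·3·5 = 105
Δ = 2!·4!·0!/7! = 1/105
Racah Σ t=1..1: t=1:−1/4 = -1/4
⇒ 3j(3 1 2; 0 0 0)² = 3/35, sgn -1
Racah Σ t=2..2: t=2:+1/48 = 1/48
⇒ 3j(3 1 2; -3 1 2)² = 1/7, sgn +1
4πI² = N·(3j₀)²·(3jₘ)² = 9/7
I = -1·√(1.28571/4π) = -0.31986543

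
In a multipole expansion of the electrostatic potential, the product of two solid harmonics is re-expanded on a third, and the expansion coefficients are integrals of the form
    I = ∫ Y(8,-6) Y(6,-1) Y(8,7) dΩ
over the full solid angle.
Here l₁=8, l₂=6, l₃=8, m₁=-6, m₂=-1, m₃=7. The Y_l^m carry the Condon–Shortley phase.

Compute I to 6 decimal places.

Rules hold: Σm=0, L=22 even, 2≤8≤14.
N = 17·13·17 = 3757
Δ = 6!·10!·6!/23! = 1/13742520792
Racah Σ t=0..6: t=0:+1/41803776000 t=1:−1/435456000 t=2:+1/39813120 t=3:−1/18662400 t=4:+1/39813120 t=5:−1/435456000 t=6:+1/41803776000 = -11/1393459200
⇒ 3j(8 6 8; 0 0 0)² = 600/96577, sgn -1
Racah Σ t=4..5: t=4:+1/20901888000 t=5:−1/31352832000 = 1/62705664000
⇒ 3j(8 6 8; -6 -1 7)² = 455/178296, sgn -1
4πI² = N·(3j₀)²·(3jₘ)² = 11375/190969
I = +1·√(0.0595646/4π) = 0.06884768

0.068848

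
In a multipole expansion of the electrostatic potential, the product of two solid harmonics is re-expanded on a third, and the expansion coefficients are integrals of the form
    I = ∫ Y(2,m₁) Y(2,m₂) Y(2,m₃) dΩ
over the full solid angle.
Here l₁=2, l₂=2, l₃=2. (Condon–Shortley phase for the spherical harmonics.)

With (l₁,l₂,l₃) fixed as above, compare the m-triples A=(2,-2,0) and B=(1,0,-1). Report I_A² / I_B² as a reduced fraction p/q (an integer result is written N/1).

4/1

Shared (l₁,l₂,l₃)=(2,2,2): N and (l;000)² cancel in I_A²/I_B².
A: Δ = 2!·2!·2!/7! = 1/630; Racah Σ t=0..0: t=0:+1/8 = 1/8; ⇒ 3j(2 2 2; 2 -2 0)² = 2/35, sgn +1
B: Δ = 2!·2!·2!/7! = 1/630; Racah Σ t=0..1: t=0:+1/4 t=1:−1/2 = -1/4; ⇒ 3j(2 2 2; 1 0 -1)² = 1/70, sgn +1
I_A²/I_B² = (2/35)/(1/70) = 4/1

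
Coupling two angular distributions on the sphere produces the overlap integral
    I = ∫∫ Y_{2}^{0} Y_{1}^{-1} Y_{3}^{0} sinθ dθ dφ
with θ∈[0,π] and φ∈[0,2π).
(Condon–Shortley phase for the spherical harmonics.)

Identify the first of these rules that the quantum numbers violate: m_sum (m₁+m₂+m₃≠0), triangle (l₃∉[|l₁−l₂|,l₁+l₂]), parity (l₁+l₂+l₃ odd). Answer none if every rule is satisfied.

m_sum

Σmᵢ = -1  ✗
l₃∈[|l₁−l₂|,l₁+l₂]=[1,3], have l₃=3
Σlᵢ = 6 ⇒ even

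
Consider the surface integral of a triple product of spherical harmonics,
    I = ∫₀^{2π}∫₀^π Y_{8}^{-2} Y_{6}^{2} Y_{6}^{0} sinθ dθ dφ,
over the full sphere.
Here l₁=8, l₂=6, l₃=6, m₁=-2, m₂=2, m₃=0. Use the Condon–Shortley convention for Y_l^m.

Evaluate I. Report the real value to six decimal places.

Checks pass: Σm=0; 20 even; l₃=6∈[2,14].
(2·8+1)(2·6+1)(2·6+1) = 2873
Δ: 8! 8! 4! / 21! → 1/1309458150
sum: t=2:+1/49766400 t=3:−1/3110400 t=4:+1/1327104 t=5:−1/3110400 t=6:+1/49766400 = 1/6635520
3j²(8 6 6; 0 0 0) = Δ·Π!·Σ² = 350/46189  (sign +1)
sum: t=4:+1/19906560 t=5:−1/3110400 t=6:+1/3317760 t=7:−1/21772800 t=8:+1/1393459200 = -1/66355200
3j²(8 6 6; -2 2 0) = Δ·Π!·Σ² = 21/92378  (sign -1)
combine: 4πI² = 2873·350/46189·21/92378 = 3675/742577
take √, sign -1: I = -0.01984509

-0.019845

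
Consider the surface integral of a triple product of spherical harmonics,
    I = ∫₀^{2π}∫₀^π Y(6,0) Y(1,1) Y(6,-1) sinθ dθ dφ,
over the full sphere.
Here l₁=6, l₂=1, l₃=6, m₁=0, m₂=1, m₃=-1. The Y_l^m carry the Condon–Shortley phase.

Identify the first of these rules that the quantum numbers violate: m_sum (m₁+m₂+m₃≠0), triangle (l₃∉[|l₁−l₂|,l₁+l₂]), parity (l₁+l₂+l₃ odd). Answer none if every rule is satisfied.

Σmᵢ = 0  ✓
l₃∈[|l₁−l₂|,l₁+l₂]=[5,7], have l₃=6  ✓
Σlᵢ = 13 ⇒ odd  ✗

parity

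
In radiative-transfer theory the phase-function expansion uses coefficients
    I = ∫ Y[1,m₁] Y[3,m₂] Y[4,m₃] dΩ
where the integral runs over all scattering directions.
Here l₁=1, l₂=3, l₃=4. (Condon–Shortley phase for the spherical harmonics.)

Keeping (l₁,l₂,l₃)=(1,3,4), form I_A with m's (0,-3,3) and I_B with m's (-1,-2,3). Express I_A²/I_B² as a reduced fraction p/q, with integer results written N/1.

l's match ⇒ only the (l;m) 3-j factors differ between A and B.
A: triangle coeff Δ(1,3,4) = 1/252; Σ_t [0,0]: t=0:+1/720 = 1/720; (3j)²=1/36 [(1 3 4; 0 -3 3)], sign=-1
B: triangle coeff Δ(1,3,4) = 1/252; Σ_t [0,0]: t=0:+1/240 = 1/240; (3j)²=1/12 [(1 3 4; -1 -2 3)], sign=-1
I_A²/I_B² = (1/36)/(1/12) = 1/3

1/3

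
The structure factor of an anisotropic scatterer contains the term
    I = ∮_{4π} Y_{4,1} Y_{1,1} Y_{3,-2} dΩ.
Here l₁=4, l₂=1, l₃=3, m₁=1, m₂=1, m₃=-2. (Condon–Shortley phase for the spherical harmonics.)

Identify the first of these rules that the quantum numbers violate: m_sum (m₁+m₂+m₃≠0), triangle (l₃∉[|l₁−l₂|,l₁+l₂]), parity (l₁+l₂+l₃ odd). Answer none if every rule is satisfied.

m₁+m₂+m₃ = 1 + 1 − 2 = 0  ✓
triangle: |4−1|=3 ≤ l₃=3 ≤ 4+1=5  ✓
parity: l₁+l₂+l₃ = 8 is even  ✓

none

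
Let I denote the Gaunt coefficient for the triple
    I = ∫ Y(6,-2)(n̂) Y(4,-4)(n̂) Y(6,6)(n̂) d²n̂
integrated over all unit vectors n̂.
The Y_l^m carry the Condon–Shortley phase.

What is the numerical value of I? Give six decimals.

m-sum 0 ✓  L=16 even ✓  2≤6≤10 ✓
Π(2lᵢ+1) = 13×9×13 = 1521
triangle coeff Δ(6,4,6) = 1/15315300
Σ_t [0,4]: t=0:+1/829440 t=1:−1/25920 t=2:+1/9216 t=3:−1/25920 t=4:+1/829440 = 7/207360
(3j)²=28/2431 [(6 4 6; 0 0 0)], sign=+1
Σ_t [0,0]: t=0:+1/23224320 = 1/23224320
(3j)²=1/442 [(6 4 6; -2 -4 6)], sign=+1
⇒ 4πI² = 126/3179
I = (+1)√(126/3179/(4π)) = 0.05616103

0.056161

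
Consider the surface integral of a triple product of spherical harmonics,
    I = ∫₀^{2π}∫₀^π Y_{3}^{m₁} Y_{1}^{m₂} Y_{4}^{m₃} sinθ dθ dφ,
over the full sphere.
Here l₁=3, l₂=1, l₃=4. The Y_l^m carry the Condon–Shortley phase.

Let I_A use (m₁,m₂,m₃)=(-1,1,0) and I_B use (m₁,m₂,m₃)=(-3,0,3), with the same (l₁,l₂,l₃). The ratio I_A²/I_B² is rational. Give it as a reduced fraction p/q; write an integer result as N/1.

6/7

Same 3,1,4: normalisation and zero-m 3j drop out of the ratio.
A: Δ: 0! 6! 2! / 9! → 1/252; sum: t=0:+1/96 = 1/96; 3j²(3 1 4; -1 1 0) = Δ·Π!·Σ² = 1/42  (sign +1)
B: Δ: 0! 6! 2! / 9! → 1/252; sum: t=0:+1/720 = 1/720; 3j²(3 1 4; -3 0 3) = Δ·Π!·Σ² = 1/36  (sign -1)
I_A²/I_B² = (1/42)/(1/36) = 6/7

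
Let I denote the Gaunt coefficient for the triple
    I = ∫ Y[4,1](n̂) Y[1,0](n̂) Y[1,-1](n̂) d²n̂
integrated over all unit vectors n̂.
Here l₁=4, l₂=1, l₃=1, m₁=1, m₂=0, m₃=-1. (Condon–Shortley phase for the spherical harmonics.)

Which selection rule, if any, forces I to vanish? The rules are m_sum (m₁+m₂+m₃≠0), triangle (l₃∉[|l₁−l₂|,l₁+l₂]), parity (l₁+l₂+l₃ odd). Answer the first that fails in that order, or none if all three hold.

triangle

azimuthal sum: 1 + 0 − 1 = 0  ✓
3 ≤ 1 ≤ 5 (triangle on l)  ✗
L = 4 + 1 + 1 = 6 (even)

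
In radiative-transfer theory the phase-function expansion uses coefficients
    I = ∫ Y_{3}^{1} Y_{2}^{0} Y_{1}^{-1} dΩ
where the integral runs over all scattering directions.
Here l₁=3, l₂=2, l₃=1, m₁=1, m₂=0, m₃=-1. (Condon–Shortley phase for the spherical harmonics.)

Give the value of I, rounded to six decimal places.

-0.202301

m-sum 0 ✓  L=6 even ✓  1≤1≤5 ✓
Π(2lᵢ+1) = 7×5×3 = 105
triangle coeff Δ(3,2,1) = 1/105
Σ_t [2,2]: t=2:+1/4 = 1/4
(3j)²=3/35 [(3 2 1; 0 0 0)], sign=-1
Σ_t [2,2]: t=2:+1/8 = 1/8
(3j)²=2/35 [(3 2 1; 1 0 -1)], sign=+1
⇒ 4πI² = 18/35
I = (-1)√(18/35/(4π)) = -0.20230066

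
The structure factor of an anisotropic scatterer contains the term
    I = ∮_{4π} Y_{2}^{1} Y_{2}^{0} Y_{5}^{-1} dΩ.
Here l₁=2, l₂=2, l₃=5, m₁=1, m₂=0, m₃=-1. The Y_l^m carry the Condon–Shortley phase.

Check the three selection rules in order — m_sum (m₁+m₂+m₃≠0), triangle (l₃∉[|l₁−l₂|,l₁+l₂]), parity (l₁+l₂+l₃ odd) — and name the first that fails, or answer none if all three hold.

triangle

m₁+m₂+m₃ = 1 + 0 − 1 = 0  ✓
triangle: |2−2|=0 ≤ l₃=5 ≤ 2+2=4  ✗
parity: l₁+l₂+l₃ = 9 is odd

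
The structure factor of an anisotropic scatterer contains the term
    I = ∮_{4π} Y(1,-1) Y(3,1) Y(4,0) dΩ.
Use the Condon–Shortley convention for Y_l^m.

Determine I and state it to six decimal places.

0.150786

Rules hold: Σm=0, L=8 even, 2≤4≤4.
N = 3·7·9 = 189
Δ = 0!·2!·6!/9! = 1/252
Racah Σ t=0..0: t=0:+1/36 = 1/36
⇒ 3j(1 3 4; 0 0 0)² = 4/63, sgn +1
Racah Σ t=0..0: t=0:+1/96 = 1/96
⇒ 3j(1 3 4; -1 1 0)² = 1/42, sgn +1
4πI² = N·(3j₀)²·(3jₘ)² = 2/7
I = +1·√(0.285714/4π) = 0.15078601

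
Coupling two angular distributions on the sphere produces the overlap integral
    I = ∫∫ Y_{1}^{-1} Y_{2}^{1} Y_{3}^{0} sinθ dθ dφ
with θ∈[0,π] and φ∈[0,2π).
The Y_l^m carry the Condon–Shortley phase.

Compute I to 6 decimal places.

0.143048

Checks pass: Σm=0; 6 even; l₃=3∈[1,3].
(2·1+1)(2·2+1)(2·3+1) = 105
Δ: 0! 2! 4! / 7! → 1/105
sum: t=0:+1/4 = 1/4
3j²(1 2 3; 0 0 0) = Δ·Π!·Σ² = 3/35  (sign -1)
sum: t=0:+1/12 = 1/12
3j²(1 2 3; -1 1 0) = Δ·Π!·Σ² = 1/35  (sign -1)
combine: 4πI² = 105·3/35·1/35 = 9/35
take √, sign +1: I = 0.14304817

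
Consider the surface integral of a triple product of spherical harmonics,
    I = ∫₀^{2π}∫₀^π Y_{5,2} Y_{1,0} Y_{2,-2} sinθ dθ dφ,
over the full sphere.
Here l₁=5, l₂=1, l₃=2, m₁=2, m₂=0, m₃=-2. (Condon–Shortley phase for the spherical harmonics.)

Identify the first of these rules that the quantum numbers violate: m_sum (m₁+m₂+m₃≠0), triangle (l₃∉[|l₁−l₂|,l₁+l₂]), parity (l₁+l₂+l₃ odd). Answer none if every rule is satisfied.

Σmᵢ = 0  ✓
l₃∈[|l₁−l₂|,l₁+l₂]=[4,6], have l₃=2  ✗
Σlᵢ = 8 ⇒ even

triangle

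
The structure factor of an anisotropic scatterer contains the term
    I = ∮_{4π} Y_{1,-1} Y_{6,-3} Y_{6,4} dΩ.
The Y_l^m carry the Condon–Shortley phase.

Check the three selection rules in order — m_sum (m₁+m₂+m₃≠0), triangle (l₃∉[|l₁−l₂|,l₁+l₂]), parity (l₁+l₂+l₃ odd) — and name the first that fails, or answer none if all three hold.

azimuthal sum: -1 − 3 + 4 = 0  ✓
5 ≤ 6 ≤ 7 (triangle on l)  ✓
L = 1 + 6 + 6 = 13 (odd)  ✗

parity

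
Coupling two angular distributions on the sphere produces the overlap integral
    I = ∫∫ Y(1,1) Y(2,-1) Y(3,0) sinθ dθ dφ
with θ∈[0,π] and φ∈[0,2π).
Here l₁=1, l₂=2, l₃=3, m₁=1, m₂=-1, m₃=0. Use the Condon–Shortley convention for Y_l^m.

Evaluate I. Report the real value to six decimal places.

Rules hold: Σm=0, L=6 even, 1≤3≤3.
N = 3·5·7 = 105
Δ = 0!·2!·4!/7! = 1/105
Racah Σ t=0..0: t=0:+1/4 = 1/4
⇒ 3j(1 2 3; 0 0 0)² = 3/35, sgn -1
Racah Σ t=0..0: t=0:+1/12 = 1/12
⇒ 3j(1 2 3; 1 -1 0)² = 1/35, sgn -1
4πI² = N·(3j₀)²·(3jₘ)² = 9/35
I = +1·√(0.257143/4π) = 0.14304817

0.143048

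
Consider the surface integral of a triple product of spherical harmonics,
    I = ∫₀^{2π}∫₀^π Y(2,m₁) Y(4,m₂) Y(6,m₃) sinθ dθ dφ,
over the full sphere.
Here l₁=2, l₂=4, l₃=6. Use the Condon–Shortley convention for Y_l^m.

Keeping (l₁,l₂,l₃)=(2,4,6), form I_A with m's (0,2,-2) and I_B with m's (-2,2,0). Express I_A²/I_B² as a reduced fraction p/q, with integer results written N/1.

l's match ⇒ only the (l;m) 3-j factors differ between A and B.
A: triangle coeff Δ(2,4,6) = 1/6435; Σ_t [0,0]: t=0:+1/5760 = 1/5760; (3j)²=56/2145 [(2 4 6; 0 2 -2)], sign=+1
B: triangle coeff Δ(2,4,6) = 1/6435; Σ_t [0,0]: t=0:+1/34560 = 1/34560; (3j)²=1/429 [(2 4 6; -2 2 0)], sign=+1
I_A²/I_B² = (56/2145)/(1/429) = 56/5

56/5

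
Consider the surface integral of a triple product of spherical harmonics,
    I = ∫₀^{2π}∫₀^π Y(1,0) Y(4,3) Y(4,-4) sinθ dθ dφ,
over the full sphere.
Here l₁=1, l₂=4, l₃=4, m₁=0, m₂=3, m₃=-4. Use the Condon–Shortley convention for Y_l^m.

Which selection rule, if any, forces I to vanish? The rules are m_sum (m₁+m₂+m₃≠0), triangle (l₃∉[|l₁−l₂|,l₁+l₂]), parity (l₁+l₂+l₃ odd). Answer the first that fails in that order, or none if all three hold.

Σmᵢ = -1  ✗
l₃∈[|l₁−l₂|,l₁+l₂]=[3,5], have l₃=4
Σlᵢ = 9 ⇒ odd

m_sum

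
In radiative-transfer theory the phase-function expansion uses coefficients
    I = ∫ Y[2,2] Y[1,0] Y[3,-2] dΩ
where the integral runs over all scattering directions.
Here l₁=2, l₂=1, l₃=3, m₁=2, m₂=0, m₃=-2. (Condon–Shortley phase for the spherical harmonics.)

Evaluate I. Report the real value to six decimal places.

0.184674

Checks pass: Σm=0; 6 even; l₃=3∈[1,3].
(2·2+1)(2·1+1)(2·3+1) = 105
Δ: 0! 4! 2! / 7! → 1/105
sum: t=0:+1/4 = 1/4
3j²(2 1 3; 0 0 0) = Δ·Π!·Σ² = 3/35  (sign -1)
sum: t=0:+1/24 = 1/24
3j²(2 1 3; 2 0 -2) = Δ·Π!·Σ² = 1/21  (sign -1)
combine: 4πI² = 105·3/35·1/21 = 3/7
take √, sign +1: I = 0.18467439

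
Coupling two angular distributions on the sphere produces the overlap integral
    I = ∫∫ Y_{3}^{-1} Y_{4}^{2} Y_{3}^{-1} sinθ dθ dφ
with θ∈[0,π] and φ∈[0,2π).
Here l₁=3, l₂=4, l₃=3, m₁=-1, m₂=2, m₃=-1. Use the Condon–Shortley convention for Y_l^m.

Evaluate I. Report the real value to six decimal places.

m-sum 0 ✓  L=10 even ✓  1≤3≤7 ✓
Π(2lᵢ+1) = 7×9×7 = 441
triangle coeff Δ(3,4,3) = 1/34650
Σ_t [1,3]: t=1:−1/72 t=2:+1/16 t=3:−1/72 = 5/144
(3j)²=2/77 [(3 4 3; 0 0 0)], sign=-1
Σ_t [2,4]: t=2:+1/192 t=3:−1/36 t=4:+1/192 = -5/288
(3j)²=20/693 [(3 4 3; -1 2 -1)], sign=-1
⇒ 4πI² = 40/121
I = (+1)√(40/121/(4π)) = 0.16219310

0.162193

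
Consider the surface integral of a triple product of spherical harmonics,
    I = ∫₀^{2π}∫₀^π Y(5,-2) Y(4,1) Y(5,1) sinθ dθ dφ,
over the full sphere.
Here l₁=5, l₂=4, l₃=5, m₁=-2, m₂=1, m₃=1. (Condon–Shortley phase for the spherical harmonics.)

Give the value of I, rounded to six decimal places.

0.128377

m-sum 0 ✓  L=14 even ✓  1≤5≤9 ✓
Π(2lᵢ+1) = 11×9×11 = 1089
triangle coeff Δ(5,4,5) = 1/3153150
Σ_t [0,4]: t=0:+1/69120 t=1:−1/1728 t=2:+1/576 t=3:−1/1728 t=4:+1/69120 = 7/11520
(3j)²=2/143 [(5 4 5; 0 0 0)], sign=-1
Σ_t [1,4]: t=1:−1/103680 t=2:+1/2880 t=3:−1/1152 t=4:+1/5184 = -7/20736
(3j)²=35/2574 [(5 4 5; -2 1 1)], sign=-1
⇒ 4πI² = 35/169
I = (+1)√(35/169/(4π)) = 0.12837656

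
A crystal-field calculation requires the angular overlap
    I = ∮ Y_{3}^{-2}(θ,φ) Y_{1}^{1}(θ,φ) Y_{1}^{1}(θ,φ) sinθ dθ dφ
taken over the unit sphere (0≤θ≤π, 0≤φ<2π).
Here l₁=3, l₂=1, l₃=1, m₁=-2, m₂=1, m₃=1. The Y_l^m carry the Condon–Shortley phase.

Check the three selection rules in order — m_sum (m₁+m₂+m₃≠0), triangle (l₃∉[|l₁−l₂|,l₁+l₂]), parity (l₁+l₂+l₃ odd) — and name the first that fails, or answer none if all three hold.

triangle

Σmᵢ = 0  ✓
l₃∈[|l₁−l₂|,l₁+l₂]=[2,4], have l₃=1  ✗
Σlᵢ = 5 ⇒ odd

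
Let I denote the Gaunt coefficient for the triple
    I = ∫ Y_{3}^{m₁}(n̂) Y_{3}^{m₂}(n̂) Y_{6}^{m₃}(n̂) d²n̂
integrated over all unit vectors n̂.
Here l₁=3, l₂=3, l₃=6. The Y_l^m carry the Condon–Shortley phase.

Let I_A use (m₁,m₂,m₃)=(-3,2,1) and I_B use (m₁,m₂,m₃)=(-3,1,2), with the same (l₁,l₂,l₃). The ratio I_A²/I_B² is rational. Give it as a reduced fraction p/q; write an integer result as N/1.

Same 3,3,6: normalisation and zero-m 3j drop out of the ratio.
A: Δ: 0! 6! 6! / 13! → 1/12012; sum: t=0:+1/86400 = 1/86400; 3j²(3 3 6; -3 2 1) = Δ·Π!·Σ² = 1/1716  (sign -1)
B: Δ: 0! 6! 6! / 13! → 1/12012; sum: t=0:+1/34560 = 1/34560; 3j²(3 3 6; -3 1 2) = Δ·Π!·Σ² = 1/429  (sign +1)
I_A²/I_B² = (1/1716)/(1/429) = 1/4

1/4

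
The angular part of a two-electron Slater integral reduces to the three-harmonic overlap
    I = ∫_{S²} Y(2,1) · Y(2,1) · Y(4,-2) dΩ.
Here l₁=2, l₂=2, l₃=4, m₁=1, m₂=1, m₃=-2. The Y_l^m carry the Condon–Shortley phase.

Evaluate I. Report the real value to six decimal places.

0.254875

m-sum 0 ✓  L=8 even ✓  0≤4≤4 ✓
Π(2lᵢ+1) = 5×5×9 = 225
triangle coeff Δ(2,2,4) = 1/630
Σ_t [0,0]: t=0:+1/16 = 1/16
(3j)²=2/35 [(2 2 4; 0 0 0)], sign=+1
Σ_t [0,0]: t=0:+1/36 = 1/36
(3j)²=4/63 [(2 2 4; 1 1 -2)], sign=+1
⇒ 4πI² = 40/49
I = (+1)√(40/49/(4π)) = 0.25487487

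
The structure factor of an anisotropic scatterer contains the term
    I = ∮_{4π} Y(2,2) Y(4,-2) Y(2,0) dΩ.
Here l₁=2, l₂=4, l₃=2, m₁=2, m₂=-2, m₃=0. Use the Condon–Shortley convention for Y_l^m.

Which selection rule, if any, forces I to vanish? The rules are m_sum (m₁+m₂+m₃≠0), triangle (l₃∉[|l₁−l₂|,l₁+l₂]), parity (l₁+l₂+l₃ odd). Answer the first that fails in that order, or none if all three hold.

m₁+m₂+m₃ = 2 − 2 + 0 = 0  ✓
triangle: |2−4|=2 ≤ l₃=2 ≤ 2+4=6  ✓
parity: l₁+l₂+l₃ = 8 is even  ✓

none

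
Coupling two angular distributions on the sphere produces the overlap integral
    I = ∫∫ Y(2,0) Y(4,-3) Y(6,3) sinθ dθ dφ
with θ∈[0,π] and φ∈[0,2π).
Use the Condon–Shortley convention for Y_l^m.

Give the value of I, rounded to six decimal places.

-0.165283

Rules hold: Σm=0, L=12 even, 2≤6≤6.
N = 5·9·13 = 585
Δ = 0!·4!·8!/13! = 1/6435
Racah Σ t=0..0: t=0:+1/2304 = 1/2304
⇒ 3j(2 4 6; 0 0 0)² = 5/143, sgn +1
Racah Σ t=0..0: t=0:+1/20160 = 1/20160
⇒ 3j(2 4 6; 0 -3 3)² = 12/715, sgn -1
4πI² = N·(3j₀)²·(3jₘ)² = 540/1573
I = -1·√(0.343293/4π) = -0.16528277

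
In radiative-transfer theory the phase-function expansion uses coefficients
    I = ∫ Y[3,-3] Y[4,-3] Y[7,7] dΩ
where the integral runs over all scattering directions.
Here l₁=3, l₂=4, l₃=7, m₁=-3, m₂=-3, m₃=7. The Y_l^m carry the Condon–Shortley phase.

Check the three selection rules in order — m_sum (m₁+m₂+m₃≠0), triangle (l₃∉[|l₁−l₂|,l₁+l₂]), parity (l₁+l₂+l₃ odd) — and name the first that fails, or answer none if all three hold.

m_sum

Σmᵢ = 1  ✗
l₃∈[|l₁−l₂|,l₁+l₂]=[1,7], have l₃=7
Σlᵢ = 14 ⇒ even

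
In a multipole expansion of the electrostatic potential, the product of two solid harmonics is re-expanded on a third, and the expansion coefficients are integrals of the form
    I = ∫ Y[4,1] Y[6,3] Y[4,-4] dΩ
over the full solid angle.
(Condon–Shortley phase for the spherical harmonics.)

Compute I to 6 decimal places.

m-sum 0 ✓  L=14 even ✓  2≤4≤10 ✓
Π(2lᵢ+1) = 9×13×9 = 1053
triangle coeff Δ(4,6,4) = 1/1261260
Σ_t [2,4]: t=2:+1/4608 t=3:−1/1296 t=4:+1/4608 = -7/20736
(3j)²=20/1287 [(4 6 4; 0 0 0)], sign=-1
Σ_t [3,3]: t=3:−1/51840 = -1/51840
(3j)²=8/429 [(4 6 4; 1 3 -4)], sign=-1
⇒ 4πI² = 480/1573
I = (+1)√(480/1573/(4π)) = 0.15583009

0.155830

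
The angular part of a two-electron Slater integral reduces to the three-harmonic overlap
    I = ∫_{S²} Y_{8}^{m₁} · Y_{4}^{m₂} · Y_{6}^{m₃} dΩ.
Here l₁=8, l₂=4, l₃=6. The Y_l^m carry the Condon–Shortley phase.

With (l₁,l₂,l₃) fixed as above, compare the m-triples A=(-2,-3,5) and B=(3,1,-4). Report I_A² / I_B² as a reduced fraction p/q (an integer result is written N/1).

l's match ⇒ only the (l;m) 3-j factors differ between A and B.
A: triangle coeff Δ(8,4,6) = 1/23279256; Σ_t [0,1]: t=0:+1/2612736000 t=1:−1/87091200 = -29/2612736000; (3j)²=841/302328 [(8 4 6; -2 -3 5)], sign=+1
B: triangle coeff Δ(8,4,6) = 1/23279256; Σ_t [3,5]: t=3:−1/5806080 t=4:+1/17418240 t=5:−1/870912000 = -101/870912000; (3j)²=10201/705432 [(8 4 6; 3 1 -4)], sign=-1
I_A²/I_B² = (841/302328)/(10201/705432) = 5887/30603

5887/30603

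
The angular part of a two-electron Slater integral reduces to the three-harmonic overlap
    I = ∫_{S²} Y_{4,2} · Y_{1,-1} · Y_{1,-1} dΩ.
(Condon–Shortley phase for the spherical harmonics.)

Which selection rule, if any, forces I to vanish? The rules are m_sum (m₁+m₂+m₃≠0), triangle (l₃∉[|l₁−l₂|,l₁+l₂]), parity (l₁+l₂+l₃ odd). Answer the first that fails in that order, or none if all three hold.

azimuthal sum: 2 − 1 − 1 = 0  ✓
3 ≤ 1 ≤ 5 (triangle on l)  ✗
L = 4 + 1 + 1 = 6 (even)

triangle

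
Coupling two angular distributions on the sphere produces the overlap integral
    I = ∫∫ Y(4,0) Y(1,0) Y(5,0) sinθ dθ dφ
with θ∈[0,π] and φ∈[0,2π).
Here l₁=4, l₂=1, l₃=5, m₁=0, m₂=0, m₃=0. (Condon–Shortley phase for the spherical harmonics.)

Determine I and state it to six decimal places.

0.245532

m-sum 0 ✓  L=10 even ✓  3≤5≤5 ✓
Π(2lᵢ+1) = 9×3×11 = 297
triangle coeff Δ(4,1,5) = 1/495
Σ_t [0,0]: t=0:+1/576 = 1/576
(3j)²=5/99 [(4 1 5; 0 0 0)], sign=-1
(m-triple is (0,0,0) — same symbol as above.)
⇒ 4πI² = 25/33
I = (+1)√(25/33/(4π)) = 0.24553200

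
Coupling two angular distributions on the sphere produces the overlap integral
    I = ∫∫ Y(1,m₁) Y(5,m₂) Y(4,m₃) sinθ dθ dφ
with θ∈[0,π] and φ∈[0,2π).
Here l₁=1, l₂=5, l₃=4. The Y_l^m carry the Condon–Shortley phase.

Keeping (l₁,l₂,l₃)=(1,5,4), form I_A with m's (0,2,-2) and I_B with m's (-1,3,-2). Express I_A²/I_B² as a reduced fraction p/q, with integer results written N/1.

3/4

Shared (l₁,l₂,l₃)=(1,5,4): N and (l;000)² cancel in I_A²/I_B².
A: Δ = 2!·0!·8!/11! = 1/495; Racah Σ t=1..1: t=1:−1/1440 = -1/1440; ⇒ 3j(1 5 4; 0 2 -2)² = 7/165, sgn -1
B: Δ = 2!·0!·8!/11! = 1/495; Racah Σ t=2..2: t=2:+1/2880 = 1/2880; ⇒ 3j(1 5 4; -1 3 -2)² = 28/495, sgn +1
I_A²/I_B² = (7/165)/(28/495) = 3/4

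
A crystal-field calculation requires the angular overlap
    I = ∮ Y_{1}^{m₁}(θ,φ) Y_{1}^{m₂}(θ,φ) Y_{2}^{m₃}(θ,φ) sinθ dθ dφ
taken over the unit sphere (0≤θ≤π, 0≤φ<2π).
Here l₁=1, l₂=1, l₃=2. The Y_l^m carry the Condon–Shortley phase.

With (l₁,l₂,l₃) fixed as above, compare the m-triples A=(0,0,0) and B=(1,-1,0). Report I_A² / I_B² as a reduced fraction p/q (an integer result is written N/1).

4/1

Same 1,1,2: normalisation and zero-m 3j drop out of the ratio.
A: Δ: 0! 2! 2! / 5! → 1/30; sum: t=0:+1/1 = 1/1; 3j²(1 1 2; 0 0 0) = Δ·Π!·Σ² = 2/15  (sign +1)
B: Δ: 0! 2! 2! / 5! → 1/30; sum: t=0:+1/4 = 1/4; 3j²(1 1 2; 1 -1 0) = Δ·Π!·Σ² = 1/30  (sign +1)
I_A²/I_B² = (2/15)/(1/30) = 4/1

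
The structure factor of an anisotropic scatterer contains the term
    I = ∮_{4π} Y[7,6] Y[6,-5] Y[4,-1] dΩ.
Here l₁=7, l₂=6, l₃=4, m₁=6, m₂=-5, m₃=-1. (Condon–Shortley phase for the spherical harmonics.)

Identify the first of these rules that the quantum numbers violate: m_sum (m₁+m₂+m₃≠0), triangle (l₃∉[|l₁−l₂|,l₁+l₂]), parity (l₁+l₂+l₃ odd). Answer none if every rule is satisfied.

parity

Σmᵢ = 0  ✓
l₃∈[|l₁−l₂|,l₁+l₂]=[1,13], have l₃=4  ✓
Σlᵢ = 17 ⇒ odd  ✗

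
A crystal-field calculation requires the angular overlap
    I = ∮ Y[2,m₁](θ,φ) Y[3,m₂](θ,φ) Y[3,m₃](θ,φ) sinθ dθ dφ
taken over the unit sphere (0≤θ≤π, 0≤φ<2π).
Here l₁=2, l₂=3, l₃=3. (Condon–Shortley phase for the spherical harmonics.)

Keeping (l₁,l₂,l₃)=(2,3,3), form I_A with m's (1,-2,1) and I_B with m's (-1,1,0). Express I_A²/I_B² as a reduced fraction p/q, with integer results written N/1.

l's match ⇒ only the (l;m) 3-j factors differ between A and B.
A: triangle coeff Δ(2,3,3) = 1/3780; Σ_t [0,1]: t=0:+1/12 t=1:−1/48 = 1/16; (3j)²=1/28 [(2 3 3; 1 -2 1)], sign=+1
B: triangle coeff Δ(2,3,3) = 1/3780; Σ_t [1,2]: t=1:−1/12 t=2:+1/8 = 1/24; (3j)²=1/210 [(2 3 3; -1 1 0)], sign=-1
I_A²/I_B² = (1/28)/(1/210) = 15/2

15/2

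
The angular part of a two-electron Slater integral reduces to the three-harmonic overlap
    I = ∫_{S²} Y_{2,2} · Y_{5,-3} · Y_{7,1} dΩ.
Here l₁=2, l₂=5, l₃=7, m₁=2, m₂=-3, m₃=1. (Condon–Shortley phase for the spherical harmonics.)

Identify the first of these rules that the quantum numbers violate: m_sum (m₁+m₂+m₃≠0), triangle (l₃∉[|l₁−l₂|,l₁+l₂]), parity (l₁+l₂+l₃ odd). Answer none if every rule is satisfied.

Σmᵢ = 0  ✓
l₃∈[|l₁−l₂|,l₁+l₂]=[3,7], have l₃=7  ✓
Σlᵢ = 14 ⇒ even  ✓

none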